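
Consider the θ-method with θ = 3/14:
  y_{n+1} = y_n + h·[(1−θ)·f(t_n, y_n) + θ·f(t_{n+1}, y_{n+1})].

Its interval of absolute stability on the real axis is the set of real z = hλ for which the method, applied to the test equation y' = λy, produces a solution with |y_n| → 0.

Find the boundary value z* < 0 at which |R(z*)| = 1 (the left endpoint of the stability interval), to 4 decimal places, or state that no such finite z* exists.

Test eqn y'=λy, z=hλ:
  y_{n+1} = y_n + z·[11/14·y_n + 3/14·y_{n+1}] ⇒ (1 − 3/14z)y_{n+1} = (1 + 11/14z)y_n
  ⇒ R(z) = (1 + 11/14z)/(1 − 3/14z).

Find x<0 with |R(x)|<1.
x=-0.31: |R|=0.7093
R=−1: 1+11/14x = −1+3/14x ⇒ -4/7x=2 ⇒ x=2/(-4/7)=-3.5000
Confirm numerically:
  x=-3.006: |R|=0.82831 <1
  x=-2.639: |R|=0.68572 <1
  x=-2.191: |R|=0.49098 <1
  x=-1.689: |R|=0.24015 <1
  x=-3.915: |R|=1.12896 >1
  x=-3.792: |R|=1.09206 >1
  x=-3.653: |R|=1.04904 >1
Stable set (-3.5000, 0).

z* = -3.5000.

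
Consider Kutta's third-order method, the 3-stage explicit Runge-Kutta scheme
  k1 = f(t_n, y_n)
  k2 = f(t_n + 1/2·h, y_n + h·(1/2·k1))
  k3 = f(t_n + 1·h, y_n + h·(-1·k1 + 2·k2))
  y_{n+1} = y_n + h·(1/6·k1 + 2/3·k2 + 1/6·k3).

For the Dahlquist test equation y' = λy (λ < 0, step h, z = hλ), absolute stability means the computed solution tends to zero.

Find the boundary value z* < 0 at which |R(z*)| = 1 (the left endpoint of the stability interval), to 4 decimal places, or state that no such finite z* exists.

left endpoint -2.5127.

With y'=λy (z=hλ):
  order 3, 3-stage ⇒ R(z)=1+z+z^2/2+z^3/6
  (e.g. R(-1.3)=0.17883, |R|=0.17883)

Need |R(x)|<1, x<0.
x=-1.3: |R|=0.1788
|R(-1.72)|=0.0889 |R(-1.31)|=0.1734 |R(-1.28)|=0.1897
Bisect:
  x_lo=-3.1677 |R|=2.4483  x_hi=-0.2304 |R|=0.7941
  mid=-1.69906 |R|=0.07313 →hi
  mid=-2.43340 |R|=0.87422 →hi
  mid=-2.80057 |R|=1.53988 →lo
  mid=-2.61699 |R|=1.17980 →lo
  mid=-2.52519 |R|=1.02059 →lo
  mid=-2.47930 |R|=0.94584 →hi
  mid=-2.50225 |R|=0.98282 →hi
  mid=-2.51372 |R|=1.00160 →lo
  mid=-2.50798 |R|=0.99219 →hi
  mid=-2.51085 |R|=0.99689 →hi
  ...
  [-2.51282,-2.51264] ⇒ x*=-2.5127
So |R|<1 on (-2.5127, 0).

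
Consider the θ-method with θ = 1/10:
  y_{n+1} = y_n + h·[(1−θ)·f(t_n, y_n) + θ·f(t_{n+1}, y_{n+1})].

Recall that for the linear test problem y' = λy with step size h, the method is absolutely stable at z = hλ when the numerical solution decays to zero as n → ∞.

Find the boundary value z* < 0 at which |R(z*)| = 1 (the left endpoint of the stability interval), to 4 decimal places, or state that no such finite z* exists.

z* = -2.5000.

On y'=λy, z=hλ:
  y_{n+1} = y_n + z·[9/10·y_n + 1/10·y_{n+1}] ⇒ (1 − 1/10z)y_{n+1} = (1 + 9/10z)y_n
  ⇒ R(z) = (1 + 9/10z)/(1 − 1/10z).

Need |R(x)|<1, x<0.
x=-1.69: |R|=0.4457
R=−1: 1+9/10x = −1+1/10x ⇒ -4/5x=2 ⇒ x=2/(-4/5)=-2.5000
Confirm numerically:
  x=-2.109: |R|=0.74168 <1
  x=-2.084: |R|=0.72459 <1
  x=-1.113: |R|=0.00153 <1
  x=-3.087: |R|=1.35883 >1
  x=-3.075: |R|=1.35182 >1
So |R|<1 on (-2.5000, 0).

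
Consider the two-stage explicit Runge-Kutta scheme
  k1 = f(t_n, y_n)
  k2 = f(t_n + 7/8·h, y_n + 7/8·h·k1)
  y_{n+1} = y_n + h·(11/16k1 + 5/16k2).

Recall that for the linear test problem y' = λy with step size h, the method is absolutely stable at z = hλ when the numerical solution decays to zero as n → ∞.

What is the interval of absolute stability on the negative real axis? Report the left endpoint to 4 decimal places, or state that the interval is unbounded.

With y'=λy (z=hλ):
  k1=λy_n ⇒ h·k1=z·y_n;  k2=λ(1+7/8z)y_n ⇒ h·k2=z(1+7/8z)y_n
  y_{n+1}/y_n = 1 + 11/16z + 5/16z(1+7/8z) = 1 + z + 35/128z²
  so R(z) = 1 + z + 35/128z².

Boundary: |R(x)|=1, x<0.
x=-1.44: |R|=0.1270
R=1: x+35/128x²=0 ⇒ x=−128/35=-3.6571; min R=1−1/(4·35/128)=0.0857>−1
Confirm numerically:
  x=-3.388: |R|=0.75066 <1
  x=-3.369: |R|=0.73456 <1
  x=-3.198: |R|=0.59850 <1
  x=-2.216: |R|=0.12676 <1
  x=-4.139: |R|=1.54535 >1
  x=-4.106: |R|=1.50395 >1
Interval (-3.6571, 0).

(-3.6571, 0).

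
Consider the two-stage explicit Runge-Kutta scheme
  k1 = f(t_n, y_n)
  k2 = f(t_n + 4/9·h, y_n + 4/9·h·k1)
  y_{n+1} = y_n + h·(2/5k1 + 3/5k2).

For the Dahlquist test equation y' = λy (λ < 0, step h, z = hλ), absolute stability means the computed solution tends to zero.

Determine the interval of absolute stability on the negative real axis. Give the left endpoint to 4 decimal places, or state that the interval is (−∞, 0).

Test eqn y'=λy, z=hλ:
  k1=λy_n ⇒ h·k1=z·y_n;  k2=λ(1+4/9z)y_n ⇒ h·k2=z(1+4/9z)y_n
  y_{n+1}/y_n = 1 + 2/5z + 3/5z(1+4/9z) = 1 + z + 4/15z²
  R(z) = 1 + z + 4/15z².

Solve |R(x)|<1 on ℝ⁻.
x=-1.01: |R|=0.2620
R=1: x+4/15x²=0 ⇒ x=−15/4=-3.7500; min R=1−1/(4·4/15)=0.0625>−1
Confirm numerically:
  x=-3.296: |R|=0.60096 <1
  x=-3.134: |R|=0.48519 <1
  x=-2.235: |R|=0.09706 <1
  x=-4.076: |R|=1.35434 >1
  x=-3.831: |R|=1.08275 >1
So |R|<1 on (-3.7500, 0).

z∈(-3.7500,0).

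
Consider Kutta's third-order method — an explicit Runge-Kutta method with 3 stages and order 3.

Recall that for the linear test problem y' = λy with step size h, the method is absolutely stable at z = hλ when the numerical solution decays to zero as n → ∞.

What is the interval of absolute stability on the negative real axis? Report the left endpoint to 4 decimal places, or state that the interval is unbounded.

With y'=λy (z=hλ):
  order 3, 3-stage ⇒ R(z)=1+z+z^2/2+z^3/6
  (e.g. R(-1.4)=0.12267, |R|=0.12267)

Find x<0 with |R(x)|<1.
x=-1.4: |R|=0.1227
|R(-1.9)|=0.2382 |R(-1.63)|=0.0233 |R(-0.5)|=0.6042
Bisect:
  x_lo=-3.2297 |R|=2.6291  x_hi=-0.0863 |R|=0.9173
  mid=-1.65800 |R|=0.04315 →hi
  mid=-2.44387 |R|=0.89029 →hi
  mid=-2.83680 |R|=1.61791 →lo
  mid=-2.64033 |R|=1.22244 →lo
  mid=-2.54210 |R|=1.04892 →lo
  mid=-2.49299 |R|=0.96780 →hi
  mid=-2.51754 |R|=1.00791 →lo
  mid=-2.50526 |R|=0.98774 →hi
  mid=-2.51140 |R|=0.99780 →hi
  mid=-2.51447 |R|=1.00284 →lo
  ...
  [-2.51275,-2.51255] ⇒ x*=-2.5127
Stable set (-2.5127, 0).

z∈(-2.5127,0).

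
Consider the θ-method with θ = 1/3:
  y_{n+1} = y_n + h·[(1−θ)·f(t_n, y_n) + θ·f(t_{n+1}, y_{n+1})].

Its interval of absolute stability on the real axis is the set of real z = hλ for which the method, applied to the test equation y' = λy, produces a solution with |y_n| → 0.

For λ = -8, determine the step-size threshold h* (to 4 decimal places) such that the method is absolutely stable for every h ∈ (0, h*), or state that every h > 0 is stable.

(-6.0000,0); λ=-8 ⇒ h* = (6)/8 = 0.7500.

On y'=λy, z=hλ:
  y_{n+1} = y_n + z·[2/3·y_n + 1/3·y_{n+1}] ⇒ (1 − 1/3z)y_{n+1} = (1 + 2/3z)y_n
  ⇒ R(z) = (1 + 2/3z)/(1 − 1/3z).

Find x<0 with |R(x)|<1.
x=-0.74: |R|=0.4064
R=−1: 1+2/3x = −1+1/3x ⇒ -1/3x=2 ⇒ x=2/(-1/3)=-6.0000
Confirm numerically:
  x=-4.857: |R|=0.85452 <1
  x=-4.478: |R|=0.79647 <1
  x=-2.940: |R|=0.48485 <1
  x=-2.494: |R|=0.36185 <1
  x=-6.577: |R|=1.06025 >1
  x=-6.289: |R|=1.03111 >1
  x=-6.226: |R|=1.02450 >1
Interval (-6.0000, 0).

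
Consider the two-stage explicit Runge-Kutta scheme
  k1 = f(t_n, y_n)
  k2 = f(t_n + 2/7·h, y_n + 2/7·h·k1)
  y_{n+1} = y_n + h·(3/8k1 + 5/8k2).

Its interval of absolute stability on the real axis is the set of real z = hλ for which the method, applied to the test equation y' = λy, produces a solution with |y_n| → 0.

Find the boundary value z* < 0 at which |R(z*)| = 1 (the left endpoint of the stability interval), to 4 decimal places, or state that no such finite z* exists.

left endpoint -5.6000.

On y'=λy, z=hλ:
  k1=λy_n ⇒ h·k1=z·y_n;  k2=λ(1+2/7z)y_n ⇒ h·k2=z(1+2/7z)y_n
  y_{n+1}/y_n = 1 + 3/8z + 5/8z(1+2/7z) = 1 + z + 5/28z²
  ⇒ R(z) = 1 + z + 5/28z².

Need |R(x)|<1, x<0.
x=-1.46: |R|=0.0794
R=1: x+5/28x²=0 ⇒ x=−28/5=-5.6000; min R=1−1/(4·5/28)=-0.4000>−1
Confirm numerically:
  x=-5.106: |R|=0.54958 <1
  x=-4.865: |R|=0.36147 <1
  x=-3.793: |R|=0.22392 <1
  x=-2.245: |R|=0.34500 <1
  x=-6.142: |R|=1.59446 >1
  x=-5.704: |R|=1.10593 >1
Stable set (-5.6000, 0).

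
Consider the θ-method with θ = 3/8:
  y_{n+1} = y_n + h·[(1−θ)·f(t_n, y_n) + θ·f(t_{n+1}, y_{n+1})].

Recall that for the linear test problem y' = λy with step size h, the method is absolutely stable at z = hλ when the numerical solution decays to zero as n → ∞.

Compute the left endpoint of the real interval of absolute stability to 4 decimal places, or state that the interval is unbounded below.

z* = -8.0000.

On y'=λy, z=hλ:
  y_{n+1} = y_n + z·[5/8·y_n + 3/8·y_{n+1}] ⇒ (1 − 3/8z)y_{n+1} = (1 + 5/8z)y_n
  so R(z) = (1 + 5/8z)/(1 − 3/8z).

Need |R(x)|<1, x<0.
x=-1.22: |R|=0.1630
R=−1: 1+5/8x = −1+3/8x ⇒ -1/4x=2 ⇒ x=2/(-1/4)=-8.0000
Confirm numerically:
  x=-6.800: |R|=0.91549 <1
  x=-6.619: |R|=0.90085 <1
  x=-6.468: |R|=0.88819 <1
  x=-6.326: |R|=0.87590 <1
  x=-8.497: |R|=1.02968 >1
  x=-8.489: |R|=1.02922 >1
Interval (-8.0000, 0).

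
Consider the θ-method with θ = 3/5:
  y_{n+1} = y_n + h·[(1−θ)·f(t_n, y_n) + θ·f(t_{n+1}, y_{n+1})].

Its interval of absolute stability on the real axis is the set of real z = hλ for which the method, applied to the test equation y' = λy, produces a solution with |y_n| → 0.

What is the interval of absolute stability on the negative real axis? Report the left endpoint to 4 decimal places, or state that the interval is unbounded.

Test eqn y'=λy, z=hλ:
  y_{n+1} = y_n + z·[2/5·y_n + 3/5·y_{n+1}] ⇒ (1 − 3/5z)y_{n+1} = (1 + 2/5z)y_n
  R(z) = (1 + 2/5z)/(1 − 3/5z).

Boundary: |R(x)|=1, x<0.
x=-1.01: |R|=0.3711
x=-2: |R|=0.0909
x=-10: |R|=0.4286
x=-100: |R|=0.6393
θ=3/5≥1/2 ⇒ |1+2/5x|<|1−3/5x| ∀x<0 ⇒ unbounded interval.

interval (−∞, 0).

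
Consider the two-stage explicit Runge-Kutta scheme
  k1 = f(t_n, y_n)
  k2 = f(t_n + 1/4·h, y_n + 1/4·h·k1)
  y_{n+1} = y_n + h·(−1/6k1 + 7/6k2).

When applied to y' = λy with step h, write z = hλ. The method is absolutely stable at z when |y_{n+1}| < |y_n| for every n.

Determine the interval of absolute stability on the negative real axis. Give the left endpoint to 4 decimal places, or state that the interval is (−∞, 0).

z∈(-3.4286,0).

Set f=λy, z=hλ:
  k1=λy_n ⇒ h·k1=z·y_n;  k2=λ(1+1/4z)y_n ⇒ h·k2=z(1+1/4z)y_n
  y_{n+1}/y_n = 1 − 1/6z + 7/6z(1+1/4z) = 1 + z + 7/24z²
  so R(z) = 1 + z + 7/24z².

Need |R(x)|<1, x<0.
x=-0.81: |R|=0.3814
R=1: x+7/24x²=0 ⇒ x=−24/7=-3.4286; min R=1−1/(4·7/24)=0.1429>−1
Confirm numerically:
  x=-3.333: |R|=0.90709 <1
  x=-2.789: |R|=0.47974 <1
  x=-2.686: |R|=0.41826 <1
  x=-1.759: |R|=0.14344 <1
  x=-3.954: |R|=1.60595 >1
  x=-3.869: |R|=1.49701 >1
Interval (-3.4286, 0).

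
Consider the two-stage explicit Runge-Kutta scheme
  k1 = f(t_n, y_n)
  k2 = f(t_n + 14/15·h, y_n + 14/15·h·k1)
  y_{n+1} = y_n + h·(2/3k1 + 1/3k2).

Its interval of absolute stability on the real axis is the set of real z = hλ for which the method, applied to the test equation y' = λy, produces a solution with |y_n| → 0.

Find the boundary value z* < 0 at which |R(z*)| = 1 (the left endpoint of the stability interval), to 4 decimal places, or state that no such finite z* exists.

Set f=λy, z=hλ:
  k1=λy_n ⇒ h·k1=z·y_n;  k2=λ(1+14/15z)y_n ⇒ h·k2=z(1+14/15z)y_n
  y_{n+1}/y_n = 1 + 2/3z + 1/3z(1+14/15z) = 1 + z + 14/45z²
  Hence R(z) = 1 + z + 14/45z².

Boundary: |R(x)|=1, x<0.
x=-1.72: |R|=0.2004
R=1: x+14/45x²=0 ⇒ x=−45/14=-3.2143; min R=1−1/(4·14/45)=0.1964>−1
Confirm numerically:
  x=-2.012: |R|=0.24742 <1
  x=-1.954: |R|=0.23386 <1
  x=-1.639: |R|=0.19674 <1
  x=-1.531: |R|=0.19823 <1
  x=-3.629: |R|=1.46822 >1
  x=-3.618: |R|=1.45442 >1
  x=-3.245: |R|=1.03101 >1
Stable set (-3.2143, 0).

z* = -3.2143.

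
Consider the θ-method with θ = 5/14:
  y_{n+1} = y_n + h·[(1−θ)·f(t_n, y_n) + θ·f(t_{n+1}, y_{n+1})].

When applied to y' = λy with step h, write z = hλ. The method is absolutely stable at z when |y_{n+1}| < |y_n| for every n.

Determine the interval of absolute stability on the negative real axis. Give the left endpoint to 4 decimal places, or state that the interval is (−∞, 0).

(-7.0000, 0).

On y'=λy, z=hλ:
  y_{n+1} = y_n + z·[9/14·y_n + 5/14·y_{n+1}] ⇒ (1 − 5/14z)y_{n+1} = (1 + 9/14z)y_n
  R(z) = (1 + 9/14z)/(1 − 5/14z).

Solve |R(x)|<1 on ℝ⁻.
x=-0.36: |R|=0.6810
R=−1: 1+9/14x = −1+5/14x ⇒ -2/7x=2 ⇒ x=2/(-2/7)=-7.0000
Confirm numerically:
  x=-5.894: |R|=0.89823 <1
  x=-5.442: |R|=0.84877 <1
  x=-3.666: |R|=0.58750 <1
  x=-7.478: |R|=1.03721 >1
  x=-7.328: |R|=1.02591 >1
Interval (-7.0000, 0).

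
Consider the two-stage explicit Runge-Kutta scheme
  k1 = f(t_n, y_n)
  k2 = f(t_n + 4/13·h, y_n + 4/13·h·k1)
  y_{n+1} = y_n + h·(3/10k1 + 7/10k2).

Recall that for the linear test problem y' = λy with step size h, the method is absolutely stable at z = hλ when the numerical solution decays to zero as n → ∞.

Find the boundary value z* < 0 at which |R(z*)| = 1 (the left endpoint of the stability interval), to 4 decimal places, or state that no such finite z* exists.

z* = -4.6429.

With y'=λy (z=hλ):
  k1=λy_n ⇒ h·k1=z·y_n;  k2=λ(1+4/13z)y_n ⇒ h·k2=z(1+4/13z)y_n
  y_{n+1}/y_n = 1 + 3/10z + 7/10z(1+4/13z) = 1 + z + 14/65z²
  Hence R(z) = 1 + z + 14/65z².

Need |R(x)|<1, x<0.
x=-0.44: |R|=0.6017
R=1: x+14/65x²=0 ⇒ x=−65/14=-4.6429; min R=1−1/(4·14/65)=-0.1607>−1
Confirm numerically:
  x=-4.379: |R|=0.75114 <1
  x=-3.652: |R|=0.22061 <1
  x=-2.818: |R|=0.10760 <1
  x=-5.128: |R|=1.53584 >1
  x=-5.096: |R|=1.49737 >1
  x=-5.028: |R|=1.41709 >1
Interval (-4.6429, 0).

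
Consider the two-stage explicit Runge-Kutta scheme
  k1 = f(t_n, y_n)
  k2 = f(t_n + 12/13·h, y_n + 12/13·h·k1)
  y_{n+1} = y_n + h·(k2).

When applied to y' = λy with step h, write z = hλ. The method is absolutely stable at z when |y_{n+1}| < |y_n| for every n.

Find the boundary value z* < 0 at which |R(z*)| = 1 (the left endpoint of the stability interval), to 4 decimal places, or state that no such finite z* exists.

left endpoint -1.0833.

Set f=λy, z=hλ:
  k1=λy_n ⇒ h·k1=z·y_n;  k2=λ(1+12/13z)y_n ⇒ h·k2=z(1+12/13z)y_n
  y_{n+1}/y_n = 1 + z(1+12/13z) = 1 + z + 12/13z²
  so R(z) = 1 + z + 12/13z².

Boundary: |R(x)|=1, x<0.
x=-1.16: |R|=1.0821
R=1: x+12/13x²=0 ⇒ x=−13/12=-1.0833; min R=1−1/(4·12/13)=0.7292>−1
Confirm numerically:
  x=-0.522: |R|=0.72952 <1
  x=-0.461: |R|=0.73517 <1
  x=-0.439: |R|=0.73890 <1
  x=-1.271: |R|=1.22018 >1
  x=-1.264: |R|=1.21080 >1
Stable set (-1.0833, 0).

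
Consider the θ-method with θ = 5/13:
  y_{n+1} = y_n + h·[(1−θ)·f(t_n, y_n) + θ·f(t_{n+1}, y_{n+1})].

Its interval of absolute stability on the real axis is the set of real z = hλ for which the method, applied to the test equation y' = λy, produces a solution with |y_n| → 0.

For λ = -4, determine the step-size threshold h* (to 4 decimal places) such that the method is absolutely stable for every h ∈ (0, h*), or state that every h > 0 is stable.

(-8.6667,0); λ=-4 ⇒ h* = (26/3)/4 = 2.1667.

With y'=λy (z=hλ):
  y_{n+1} = y_n + z·[8/13·y_n + 5/13·y_{n+1}] ⇒ (1 − 5/13z)y_{n+1} = (1 + 8/13z)y_n
  R(z) = (1 + 8/13z)/(1 − 5/13z).

Need |R(x)|<1, x<0.
x=-0.79: |R|=0.3941
R=−1: 1+8/13x = −1+5/13x ⇒ -3/13x=2 ⇒ x=2/(-3/13)=-8.6667
Confirm numerically:
  x=-8.282: |R|=0.97879 <1
  x=-7.912: |R|=0.95693 <1
  x=-3.548: |R|=0.50046 <1
  x=-9.129: |R|=1.02365 >1
  x=-9.044: |R|=1.01944 >1
  x=-8.719: |R|=1.00277 >1
So |R|<1 on (-8.6667, 0).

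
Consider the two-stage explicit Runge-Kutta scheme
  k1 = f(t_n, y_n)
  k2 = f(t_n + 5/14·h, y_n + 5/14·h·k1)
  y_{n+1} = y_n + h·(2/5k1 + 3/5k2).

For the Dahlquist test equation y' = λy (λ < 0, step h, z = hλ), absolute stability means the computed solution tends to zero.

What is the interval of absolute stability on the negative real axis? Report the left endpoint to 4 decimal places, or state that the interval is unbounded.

(-4.6667, 0).

On y'=λy, z=hλ:
  k1=λy_n ⇒ h·k1=z·y_n;  k2=λ(1+5/14z)y_n ⇒ h·k2=z(1+5/14z)y_n
  y_{n+1}/y_n = 1 + 2/5z + 3/5z(1+5/14z) = 1 + z + 3/14z²
  ⇒ R(z) = 1 + z + 3/14z².

Find x<0 with |R(x)|<1.
x=-1.4: |R|=0.0200
R=1: x+3/14x²=0 ⇒ x=−14/3=-4.6667; min R=1−1/(4·3/14)=-0.1667>−1
Confirm numerically:
  x=-3.130: |R|=0.03066 <1
  x=-3.007: |R|=0.06942 <1
  x=-2.830: |R|=0.11381 <1
  x=-2.464: |R|=0.16301 <1
  x=-5.201: |R|=1.59551 >1
  x=-4.944: |R|=1.29381 >1
  x=-4.845: |R|=1.18515 >1
Stable set (-4.6667, 0).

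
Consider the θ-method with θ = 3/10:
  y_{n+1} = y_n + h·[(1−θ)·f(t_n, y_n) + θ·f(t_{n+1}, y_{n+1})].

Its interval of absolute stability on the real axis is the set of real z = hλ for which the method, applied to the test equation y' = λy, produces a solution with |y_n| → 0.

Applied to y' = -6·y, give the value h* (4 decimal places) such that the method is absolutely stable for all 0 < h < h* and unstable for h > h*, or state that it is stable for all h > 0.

(-5.0000,0); λ=-6 ⇒ h* = (5)/6 = 0.8333.

Set f=λy, z=hλ:
  y_{n+1} = y_n + z·[7/10·y_n + 3/10·y_{n+1}] ⇒ (1 − 3/10z)y_{n+1} = (1 + 7/10z)y_n
  ⇒ R(z) = (1 + 7/10z)/(1 − 3/10z).

Need |R(x)|<1, x<0.
x=-0.56: |R|=0.5205
R=−1: 1+7/10x = −1+3/10x ⇒ -2/5x=2 ⇒ x=2/(-2/5)=-5.0000
Confirm numerically:
  x=-3.951: |R|=0.80799 <1
  x=-3.627: |R|=0.73699 <1
  x=-3.262: |R|=0.64864 <1
  x=-3.064: |R|=0.59650 <1
  x=-5.337: |R|=1.05182 >1
  x=-5.275: |R|=1.04259 >1
  x=-5.073: |R|=1.01158 >1
Stable set (-5.0000, 0).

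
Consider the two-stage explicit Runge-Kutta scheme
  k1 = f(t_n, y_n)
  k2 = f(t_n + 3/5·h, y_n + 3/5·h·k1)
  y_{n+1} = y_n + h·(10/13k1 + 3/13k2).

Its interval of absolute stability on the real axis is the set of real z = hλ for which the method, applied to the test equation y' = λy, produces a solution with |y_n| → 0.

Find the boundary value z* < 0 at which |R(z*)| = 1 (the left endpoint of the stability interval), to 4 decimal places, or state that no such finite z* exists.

left endpoint -7.2222.

Test eqn y'=λy, z=hλ:
  k1=λy_n ⇒ h·k1=z·y_n;  k2=λ(1+3/5z)y_n ⇒ h·k2=z(1+3/5z)y_n
  y_{n+1}/y_n = 1 + 10/13z + 3/13z(1+3/5z) = 1 + z + 9/65z²
  R(z) = 1 + z + 9/65z².

Boundary: |R(x)|=1, x<0.
x=-1.37: |R|=0.1101
R=1: x+9/65x²=0 ⇒ x=−65/9=-7.2222; min R=1−1/(4·9/65)=-0.8056>−1
Confirm numerically:
  x=-7.066: |R|=0.84716 <1
  x=-6.668: |R|=0.48831 <1
  x=-4.461: |R|=0.70554 <1
  x=-7.715: |R|=1.52640 >1
  x=-7.331: |R|=1.11042 >1
Interval (-7.2222, 0).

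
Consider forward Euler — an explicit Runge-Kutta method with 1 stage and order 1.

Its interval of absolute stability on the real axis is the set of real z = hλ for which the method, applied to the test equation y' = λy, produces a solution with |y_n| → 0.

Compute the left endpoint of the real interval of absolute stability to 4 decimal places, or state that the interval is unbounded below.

Set f=λy, z=hλ:
  order 1, 1-stage ⇒ R(z)=1+z
  (e.g. R(-0.75)=0.25000, |R|=0.25000)

Need |R(x)|<1, x<0.
x=-0.75: |R|=0.2500
|R(-1.96)|=0.9600 |R(-0.72)|=0.2800 |R(-0.57)|=0.4300
Bisect:
  x_lo=-2.6370 |R|=1.6370  x_hi=-0.2895 |R|=0.7105
  mid=-1.46324 |R|=0.46324 →hi
  mid=-2.05011 |R|=1.05011 →lo
  mid=-1.75667 |R|=0.75667 →hi
  mid=-1.90339 |R|=0.90339 →hi
  mid=-1.97675 |R|=0.97675 →hi
  mid=-2.01343 |R|=1.01343 →lo
  mid=-1.99509 |R|=0.99509 →hi
  mid=-2.00426 |R|=1.00426 →lo
  mid=-1.99967 |R|=0.99967 →hi
  mid=-2.00197 |R|=1.00197 →lo
  ...
  [-2.00010,-1.99996] ⇒ x*=-2.0000
Interval (-2.0000, 0).

z* = -2.0000.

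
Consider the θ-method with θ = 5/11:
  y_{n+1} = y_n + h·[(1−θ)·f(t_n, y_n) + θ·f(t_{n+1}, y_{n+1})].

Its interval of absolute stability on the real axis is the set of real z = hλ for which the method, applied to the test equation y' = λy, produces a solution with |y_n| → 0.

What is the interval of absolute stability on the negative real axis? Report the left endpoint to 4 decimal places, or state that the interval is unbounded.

(-22.0000, 0).

Set f=λy, z=hλ:
  y_{n+1} = y_n + z·[6/11·y_n + 5/11·y_{n+1}] ⇒ (1 − 5/11z)y_{n+1} = (1 + 6/11z)y_n
  ⇒ R(z) = (1 + 6/11z)/(1 − 5/11z).

Find x<0 with |R(x)|<1.
x=-1.6: |R|=0.0737
R=−1: 1+6/11x = −1+5/11x ⇒ -1/11x=2 ⇒ x=2/(-1/11)=-22.0000
Confirm numerically:
  x=-20.074: |R|=0.98271 <1
  x=-14.854: |R|=0.91620 <1
  x=-9.769: |R|=0.79562 <1
  x=-22.507: |R|=1.00410 >1
  x=-22.345: |R|=1.00281 >1
  x=-22.158: |R|=1.00130 >1
Interval (-22.0000, 0).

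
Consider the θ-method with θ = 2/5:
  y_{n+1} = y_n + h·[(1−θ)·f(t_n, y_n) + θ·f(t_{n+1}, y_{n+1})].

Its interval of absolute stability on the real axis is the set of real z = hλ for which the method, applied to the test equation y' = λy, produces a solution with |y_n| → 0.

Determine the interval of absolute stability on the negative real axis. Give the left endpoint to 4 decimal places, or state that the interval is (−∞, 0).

Test eqn y'=λy, z=hλ:
  y_{n+1} = y_n + z·[3/5·y_n + 2/5·y_{n+1}] ⇒ (1 − 2/5z)y_{n+1} = (1 + 3/5z)y_n
  R(z) = (1 + 3/5z)/(1 − 2/5z).

Solve |R(x)|<1 on ℝ⁻.
x=-1.17: |R|=0.2030
R=−1: 1+3/5x = −1+2/5x ⇒ -1/5x=2 ⇒ x=2/(-1/5)=-10.0000
Confirm numerically:
  x=-8.417: |R|=0.92750 <1
  x=-8.136: |R|=0.91237 <1
  x=-5.913: |R|=0.75710 <1
  x=-5.510: |R|=0.71973 <1
  x=-10.484: |R|=1.01864 >1
  x=-10.302: |R|=1.01180 >1
  x=-10.193: |R|=1.00760 >1
So |R|<1 on (-10.0000, 0).

(-10.0000, 0).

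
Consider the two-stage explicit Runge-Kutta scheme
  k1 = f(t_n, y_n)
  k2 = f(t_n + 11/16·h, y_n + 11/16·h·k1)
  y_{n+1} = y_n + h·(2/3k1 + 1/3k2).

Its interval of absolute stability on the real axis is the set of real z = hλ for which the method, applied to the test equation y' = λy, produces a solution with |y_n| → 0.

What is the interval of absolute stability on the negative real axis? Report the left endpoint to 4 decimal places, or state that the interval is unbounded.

z∈(-4.3636,0).

On y'=λy, z=hλ:
  k1=λy_n ⇒ h·k1=z·y_n;  k2=λ(1+11/16z)y_n ⇒ h·k2=z(1+11/16z)y_n
  y_{n+1}/y_n = 1 + 2/3z + 1/3z(1+11/16z) = 1 + z + 11/48z²
  so R(z) = 1 + z + 11/48z².

Solve |R(x)|<1 on ℝ⁻.
x=-0.37: |R|=0.6614
R=1: x+11/48x²=0 ⇒ x=−48/11=-4.3636; min R=1−1/(4·11/48)=-0.0909>−1
Confirm numerically:
  x=-2.908: |R|=0.02994 <1
  x=-2.703: |R|=0.02866 <1
  x=-2.474: |R|=0.07135 <1
  x=-2.309: |R|=0.08720 <1
  x=-4.732: |R|=1.39946 >1
  x=-4.688: |R|=1.34847 >1
  x=-4.406: |R|=1.04277 >1
Interval (-4.3636, 0).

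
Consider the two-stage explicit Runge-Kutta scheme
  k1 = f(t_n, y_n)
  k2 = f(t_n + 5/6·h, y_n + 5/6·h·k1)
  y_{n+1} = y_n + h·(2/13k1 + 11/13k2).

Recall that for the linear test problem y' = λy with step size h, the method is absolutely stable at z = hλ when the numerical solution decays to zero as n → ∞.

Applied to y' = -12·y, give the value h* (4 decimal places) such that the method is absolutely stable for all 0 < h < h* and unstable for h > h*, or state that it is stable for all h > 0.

Test eqn y'=λy, z=hλ:
  k1=λy_n ⇒ h·k1=z·y_n;  k2=λ(1+5/6z)y_n ⇒ h·k2=z(1+5/6z)y_n
  y_{n+1}/y_n = 1 + 2/13z + 11/13z(1+5/6z) = 1 + z + 55/78z²
  so R(z) = 1 + z + 55/78z².

Need |R(x)|<1, x<0.
x=-1.57: |R|=1.1681
R=1: x+55/78x²=0 ⇒ x=−78/55=-1.4182; min R=1−1/(4·55/78)=0.6455>−1
Confirm numerically:
  x=-1.241: |R|=0.84495 <1
  x=-1.225: |R|=0.83313 <1
  x=-1.101: |R|=0.75376 <1
  x=-1.836: |R|=1.54091 >1
  x=-1.766: |R|=1.43312 >1
So |R|<1 on (-1.4182, 0).

(-1.4182,0); λ=-12 ⇒ h* = (78/55)/12 = 0.1182.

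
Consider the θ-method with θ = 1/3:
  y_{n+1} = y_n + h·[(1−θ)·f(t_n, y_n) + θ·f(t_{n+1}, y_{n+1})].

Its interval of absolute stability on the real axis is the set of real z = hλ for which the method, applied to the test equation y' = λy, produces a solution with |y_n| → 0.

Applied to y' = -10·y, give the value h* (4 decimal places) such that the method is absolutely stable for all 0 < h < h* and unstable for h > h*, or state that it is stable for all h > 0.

On y'=λy, z=hλ:
  y_{n+1} = y_n + z·[2/3·y_n + 1/3·y_{n+1}] ⇒ (1 − 1/3z)y_{n+1} = (1 + 2/3z)y_n
  ⇒ R(z) = (1 + 2/3z)/(1 − 1/3z).

Find x<0 with |R(x)|<1.
x=-1.65: |R|=0.0645
R=−1: 1+2/3x = −1+1/3x ⇒ -1/3x=2 ⇒ x=2/(-1/3)=-6.0000
Confirm numerically:
  x=-5.697: |R|=0.96516 <1
  x=-5.606: |R|=0.95422 <1
  x=-5.261: |R|=0.91054 <1
  x=-6.346: |R|=1.03702 >1
  x=-6.280: |R|=1.03017 >1
  x=-6.042: |R|=1.00464 >1
So |R|<1 on (-6.0000, 0).

(-6.0000,0); λ=-10 ⇒ h* = (6)/10 = 0.6000.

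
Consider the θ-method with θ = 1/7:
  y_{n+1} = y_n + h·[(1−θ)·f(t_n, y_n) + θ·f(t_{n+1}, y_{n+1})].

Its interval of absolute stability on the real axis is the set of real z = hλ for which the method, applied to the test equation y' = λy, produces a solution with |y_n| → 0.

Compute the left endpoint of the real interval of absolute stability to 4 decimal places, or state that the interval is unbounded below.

left endpoint -2.8000.

Set f=λy, z=hλ:
  y_{n+1} = y_n + z·[6/7·y_n + 1/7·y_{n+1}] ⇒ (1 − 1/7z)y_{n+1} = (1 + 6/7z)y_n
  ⇒ R(z) = (1 + 6/7z)/(1 − 1/7z).

Solve |R(x)|<1 on ℝ⁻.
x=-0.87: |R|=0.2262
R=−1: 1+6/7x = −1+1/7x ⇒ -5/7x=2 ⇒ x=2/(-5/7)=-2.8000
Confirm numerically:
  x=-2.723: |R|=0.96040 <1
  x=-2.107: |R|=0.61952 <1
  x=-1.890: |R|=0.48819 <1
  x=-1.368: |R|=0.14436 <1
  x=-3.398: |R|=1.28756 >1
  x=-2.989: |R|=1.09460 >1
Interval (-2.8000, 0).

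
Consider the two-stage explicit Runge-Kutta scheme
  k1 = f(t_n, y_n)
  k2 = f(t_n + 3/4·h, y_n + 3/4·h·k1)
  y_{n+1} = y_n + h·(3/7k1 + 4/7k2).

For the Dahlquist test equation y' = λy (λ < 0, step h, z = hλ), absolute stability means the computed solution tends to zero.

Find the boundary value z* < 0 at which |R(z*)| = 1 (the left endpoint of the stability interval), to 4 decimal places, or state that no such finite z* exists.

Test eqn y'=λy, z=hλ:
  k1=λy_n ⇒ h·k1=z·y_n;  k2=λ(1+3/4z)y_n ⇒ h·k2=z(1+3/4z)y_n
  y_{n+1}/y_n = 1 + 3/7z + 4/7z(1+3/4z) = 1 + z + 3/7z²
  so R(z) = 1 + z + 3/7z².

Solve |R(x)|<1 on ℝ⁻.
x=-1.74: |R|=0.5575
R=1: x+3/7x²=0 ⇒ x=−7/3=-2.3333; min R=1−1/(4·3/7)=0.4167>−1
Confirm numerically:
  x=-2.076: |R|=0.77105 <1
  x=-1.657: |R|=0.51971 <1
  x=-1.233: |R|=0.41855 <1
  x=-2.786: |R|=1.54048 >1
  x=-2.730: |R|=1.46410 >1
Interval (-2.3333, 0).

z* = -2.3333.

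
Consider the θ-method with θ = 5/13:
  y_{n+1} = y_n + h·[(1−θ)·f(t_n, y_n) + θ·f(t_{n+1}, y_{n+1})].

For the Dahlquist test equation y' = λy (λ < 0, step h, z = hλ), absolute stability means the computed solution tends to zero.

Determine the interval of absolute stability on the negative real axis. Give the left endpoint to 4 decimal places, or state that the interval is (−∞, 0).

(-8.6667, 0).

Set f=λy, z=hλ:
  y_{n+1} = y_n + z·[8/13·y_n + 5/13·y_{n+1}] ⇒ (1 − 5/13z)y_{n+1} = (1 + 8/13z)y_n
  ⇒ R(z) = (1 + 8/13z)/(1 − 5/13z).

Boundary: |R(x)|=1, x<0.
x=-1.16: |R|=0.1979
R=−1: 1+8/13x = −1+5/13x ⇒ -3/13x=2 ⇒ x=2/(-3/13)=-8.6667
Confirm numerically:
  x=-6.466: |R|=0.85436 <1
  x=-6.242: |R|=0.83547 <1
  x=-4.663: |R|=0.66926 <1
  x=-4.456: |R|=0.64195 <1
  x=-9.261: |R|=1.03006 >1
  x=-9.028: |R|=1.01864 >1
  x=-8.866: |R|=1.01043 >1
Interval (-8.6667, 0).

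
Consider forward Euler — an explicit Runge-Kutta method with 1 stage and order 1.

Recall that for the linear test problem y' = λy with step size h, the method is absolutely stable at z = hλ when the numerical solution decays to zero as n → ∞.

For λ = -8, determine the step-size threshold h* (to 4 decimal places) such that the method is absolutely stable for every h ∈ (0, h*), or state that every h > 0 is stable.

(-2.0000,0); λ=-8 ⇒ h* = 0.2500.

With y'=λy (z=hλ):
  order 1, 1-stage ⇒ R(z)=1+z
  (e.g. R(-0.6)=0.40000, |R|=0.40000)

Need |R(x)|<1, x<0.
x=-0.6: |R|=0.4000
|R(-1.13)|=0.1300 |R(-0.93)|=0.0700 |R(-0.76)|=0.2400
Bisect:
  x_lo=-2.4749 |R|=1.4749  x_hi=-0.3645 |R|=0.6355
  mid=-1.41971 |R|=0.41971 →hi
  mid=-1.94731 |R|=0.94731 →hi
  mid=-2.21112 |R|=1.21112 →lo
  mid=-2.07921 |R|=1.07921 →lo
  mid=-2.01326 |R|=1.01326 →lo
  mid=-1.98029 |R|=0.98029 →hi
  mid=-1.99678 |R|=0.99678 →hi
  ...
  [-2.00013,-2.00000] ⇒ x*=-2.0000
So |R|<1 on (-2.0000, 0).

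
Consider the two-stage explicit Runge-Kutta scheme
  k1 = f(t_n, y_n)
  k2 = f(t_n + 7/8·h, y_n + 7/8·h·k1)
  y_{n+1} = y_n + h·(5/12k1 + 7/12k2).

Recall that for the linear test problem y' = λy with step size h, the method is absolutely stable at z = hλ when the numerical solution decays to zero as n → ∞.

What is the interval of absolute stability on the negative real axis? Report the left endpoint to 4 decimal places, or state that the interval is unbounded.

Set f=λy, z=hλ:
  k1=λy_n ⇒ h·k1=z·y_n;  k2=λ(1+7/8z)y_n ⇒ h·k2=z(1+7/8z)y_n
  y_{n+1}/y_n = 1 + 5/12z + 7/12z(1+7/8z) = 1 + z + 49/96z²
  R(z) = 1 + z + 49/96z².

Boundary: |R(x)|=1, x<0.
x=-1.16: |R|=0.5268
R=1: x+49/96x²=0 ⇒ x=−96/49=-1.9592; min R=1−1/(4·49/96)=0.5102>−1
Confirm numerically:
  x=-1.010: |R|=0.51068 <1
  x=-0.925: |R|=0.51173 <1
  x=-0.847: |R|=0.51918 <1
  x=-0.840: |R|=0.52015 <1
  x=-2.388: |R|=1.52267 >1
  x=-2.238: |R|=1.31850 >1
  x=-2.067: |R|=1.11375 >1
So |R|<1 on (-1.9592, 0).

(-1.9592, 0).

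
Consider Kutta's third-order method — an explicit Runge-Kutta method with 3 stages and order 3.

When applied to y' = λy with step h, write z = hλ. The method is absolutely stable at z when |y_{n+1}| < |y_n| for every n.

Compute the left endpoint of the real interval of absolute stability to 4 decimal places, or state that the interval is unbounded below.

Test eqn y'=λy, z=hλ:
  order 3, 3-stage ⇒ R(z)=1+z+z^2/2+z^3/6
  (e.g. R(-1.47)=0.08103, |R|=0.08103)

Need |R(x)|<1, x<0.
x=-1.47: |R|=0.0810
|R(-2.86)|=1.6691 |R(-2.17)|=0.5186 |R(-2.01)|=0.3434
Bisect:
  x_lo=-2.9242 |R|=1.8163  x_hi=-0.1326 |R|=0.8758
  mid=-1.52840 |R|=0.04455 →hi
  mid=-2.22632 |R|=0.58719 →hi
  mid=-2.57528 |R|=1.10582 →lo
  mid=-2.40080 |R|=0.82518 →hi
  mid=-2.48804 |R|=0.95984 →hi
  mid=-2.53166 |R|=1.03137 →lo
  mid=-2.50985 |R|=0.99524 →hi
  mid=-2.52075 |R|=1.01322 →lo
  mid=-2.51530 |R|=1.00421 →lo
  mid=-2.51257 |R|=0.99972 →hi
  ...
  [-2.51292,-2.51274] ⇒ x*=-2.5127
Stable set (-2.5127, 0).

z* = -2.5127.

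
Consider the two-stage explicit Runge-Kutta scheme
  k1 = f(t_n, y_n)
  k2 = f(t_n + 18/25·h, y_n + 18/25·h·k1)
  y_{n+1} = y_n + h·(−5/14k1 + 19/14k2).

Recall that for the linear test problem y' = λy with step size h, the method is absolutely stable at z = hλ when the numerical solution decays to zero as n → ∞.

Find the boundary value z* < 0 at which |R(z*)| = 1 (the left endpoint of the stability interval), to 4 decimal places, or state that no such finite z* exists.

Test eqn y'=λy, z=hλ:
  k1=λy_n ⇒ h·k1=z·y_n;  k2=λ(1+18/25z)y_n ⇒ h·k2=z(1+18/25z)y_n
  y_{n+1}/y_n = 1 − 5/14z + 19/14z(1+18/25z) = 1 + z + 171/175z²
  ⇒ R(z) = 1 + z + 171/175z².

Solve |R(x)|<1 on ℝ⁻.
x=-0.85: |R|=0.8560
R=1: x+171/175x²=0 ⇒ x=−175/171=-1.0234; min R=1−1/(4·171/175)=0.7442>−1
Confirm numerically:
  x=-0.938: |R|=0.92173 <1
  x=-0.619: |R|=0.75540 <1
  x=-0.496: |R|=0.74439 <1
  x=-0.438: |R|=0.74946 <1
  x=-1.580: |R|=1.85934 >1
  x=-1.323: |R|=1.38732 >1
Stable set (-1.0234, 0).

z* = -1.0234.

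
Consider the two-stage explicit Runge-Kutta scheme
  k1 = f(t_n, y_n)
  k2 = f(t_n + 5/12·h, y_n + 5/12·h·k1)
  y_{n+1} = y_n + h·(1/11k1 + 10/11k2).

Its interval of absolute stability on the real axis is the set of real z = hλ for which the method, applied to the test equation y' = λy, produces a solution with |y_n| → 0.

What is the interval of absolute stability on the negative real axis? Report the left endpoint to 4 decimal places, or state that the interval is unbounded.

On y'=λy, z=hλ:
  k1=λy_n ⇒ h·k1=z·y_n;  k2=λ(1+5/12z)y_n ⇒ h·k2=z(1+5/12z)y_n
  y_{n+1}/y_n = 1 + 1/11z + 10/11z(1+5/12z) = 1 + z + 25/66z²
  R(z) = 1 + z + 25/66z².

Boundary: |R(x)|=1, x<0.
x=-1.09: |R|=0.3600
R=1: x+25/66x²=0 ⇒ x=−66/25=-2.6400; min R=1−1/(4·25/66)=0.3400>−1
Confirm numerically:
  x=-2.364: |R|=0.75285 <1
  x=-1.255: |R|=0.34160 <1
  x=-1.082: |R|=0.36146 <1
  x=-3.186: |R|=1.65892 >1
  x=-3.021: |R|=1.43599 >1
Interval (-2.6400, 0).

(-2.6400, 0).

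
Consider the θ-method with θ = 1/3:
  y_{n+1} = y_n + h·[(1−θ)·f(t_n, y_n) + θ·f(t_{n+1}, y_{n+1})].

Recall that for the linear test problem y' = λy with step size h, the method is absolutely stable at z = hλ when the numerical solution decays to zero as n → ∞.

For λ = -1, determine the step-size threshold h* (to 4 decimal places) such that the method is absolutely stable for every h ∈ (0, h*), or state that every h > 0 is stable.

With y'=λy (z=hλ):
  y_{n+1} = y_n + z·[2/3·y_n + 1/3·y_{n+1}] ⇒ (1 − 1/3z)y_{n+1} = (1 + 2/3z)y_n
  ⇒ R(z) = (1 + 2/3z)/(1 − 1/3z).

Find x<0 with |R(x)|<1.
x=-1.17: |R|=0.1583
R=−1: 1+2/3x = −1+1/3x ⇒ -1/3x=2 ⇒ x=2/(-1/3)=-6.0000
Confirm numerically:
  x=-5.165: |R|=0.89773 <1
  x=-4.912: |R|=0.86249 <1
  x=-4.687: |R|=0.82919 <1
  x=-3.073: |R|=0.51803 <1
  x=-6.194: |R|=1.02110 >1
  x=-6.049: |R|=1.00541 >1
So |R|<1 on (-6.0000, 0).

(-6.0000,0); λ=-1 ⇒ h* = (6)/1 = 6.0000.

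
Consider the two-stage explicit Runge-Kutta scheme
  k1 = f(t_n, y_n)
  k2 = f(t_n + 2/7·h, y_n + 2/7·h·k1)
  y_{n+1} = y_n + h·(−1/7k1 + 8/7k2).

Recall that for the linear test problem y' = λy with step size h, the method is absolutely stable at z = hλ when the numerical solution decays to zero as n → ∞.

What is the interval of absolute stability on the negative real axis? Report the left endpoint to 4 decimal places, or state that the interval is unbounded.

z∈(-3.0625,0).

With y'=λy (z=hλ):
  k1=λy_n ⇒ h·k1=z·y_n;  k2=λ(1+2/7z)y_n ⇒ h·k2=z(1+2/7z)y_n
  y_{n+1}/y_n = 1 − 1/7z + 8/7z(1+2/7z) = 1 + z + 16/49z²
  so R(z) = 1 + z + 16/49z².

Find x<0 with |R(x)|<1.
x=-1.48: |R|=0.2352
R=1: x+16/49x²=0 ⇒ x=−49/16=-3.0625; min R=1−1/(4·16/49)=0.2344>−1
Confirm numerically:
  x=-3.041: |R|=0.97865 <1
  x=-2.708: |R|=0.68654 <1
  x=-1.915: |R|=0.28246 <1
  x=-1.385: |R|=0.24136 <1
  x=-3.353: |R|=1.31806 >1
  x=-3.179: |R|=1.12093 >1
Interval (-3.0625, 0).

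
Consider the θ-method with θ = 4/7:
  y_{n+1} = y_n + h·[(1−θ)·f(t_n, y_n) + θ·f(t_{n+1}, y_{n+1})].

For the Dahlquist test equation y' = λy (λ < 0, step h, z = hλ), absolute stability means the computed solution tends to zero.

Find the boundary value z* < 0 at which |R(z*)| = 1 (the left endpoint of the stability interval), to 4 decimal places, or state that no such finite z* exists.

With y'=λy (z=hλ):
  y_{n+1} = y_n + z·[3/7·y_n + 4/7·y_{n+1}] ⇒ (1 − 4/7z)y_{n+1} = (1 + 3/7z)y_n
  so R(z) = (1 + 3/7z)/(1 − 4/7z).

Need |R(x)|<1, x<0.
x=-1.71: |R|=0.1351
x=-2: |R|=0.0667
x=-10: |R|=0.4894
x=-100: |R|=0.7199
θ=4/7≥1/2 ⇒ |1+3/7x|<|1−4/7x| ∀x<0 ⇒ unbounded interval.

unbounded; (−∞, 0).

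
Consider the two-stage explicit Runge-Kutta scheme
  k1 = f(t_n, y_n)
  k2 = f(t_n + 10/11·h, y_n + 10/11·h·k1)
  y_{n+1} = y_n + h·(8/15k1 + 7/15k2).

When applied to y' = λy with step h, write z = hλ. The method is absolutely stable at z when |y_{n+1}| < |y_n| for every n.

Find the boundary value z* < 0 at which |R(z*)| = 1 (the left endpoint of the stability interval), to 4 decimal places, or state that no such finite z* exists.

left endpoint -2.3571.

Set f=λy, z=hλ:
  k1=λy_n ⇒ h·k1=z·y_n;  k2=λ(1+10/11z)y_n ⇒ h·k2=z(1+10/11z)y_n
  y_{n+1}/y_n = 1 + 8/15z + 7/15z(1+10/11z) = 1 + z + 14/33z²
  so R(z) = 1 + z + 14/33z².

Find x<0 with |R(x)|<1.
x=-0.79: |R|=0.4748
R=1: x+14/33x²=0 ⇒ x=−33/14=-2.3571; min R=1−1/(4·14/33)=0.4107>−1
Confirm numerically:
  x=-1.271: |R|=0.41434 <1
  x=-0.991: |R|=0.42564 <1
  x=-0.944: |R|=0.43406 <1
  x=-2.889: |R|=1.65186 >1
  x=-2.683: |R|=1.37090 >1
  x=-2.677: |R|=1.36326 >1
Interval (-2.3571, 0).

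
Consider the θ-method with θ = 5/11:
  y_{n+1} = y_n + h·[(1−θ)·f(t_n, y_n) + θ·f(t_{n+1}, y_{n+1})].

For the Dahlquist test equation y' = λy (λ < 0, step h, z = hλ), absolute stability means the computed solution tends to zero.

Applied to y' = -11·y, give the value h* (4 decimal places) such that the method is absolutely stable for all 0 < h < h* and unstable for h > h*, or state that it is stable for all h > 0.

(-22.0000,0); λ=-11 ⇒ h* = (22)/11 = 2.0000.

Test eqn y'=λy, z=hλ:
  y_{n+1} = y_n + z·[6/11·y_n + 5/11·y_{n+1}] ⇒ (1 − 5/11z)y_{n+1} = (1 + 6/11z)y_n
  R(z) = (1 + 6/11z)/(1 − 5/11z).

Solve |R(x)|<1 on ℝ⁻.
x=-1.28: |R|=0.1908
R=−1: 1+6/11x = −1+5/11x ⇒ -1/11x=2 ⇒ x=2/(-1/11)=-22.0000
Confirm numerically:
  x=-21.894: |R|=0.99912 <1
  x=-16.560: |R|=0.94200 <1
  x=-13.316: |R|=0.88806 <1
  x=-10.363: |R|=0.81474 <1
  x=-22.460: |R|=1.00373 >1
  x=-22.138: |R|=1.00113 >1
  x=-22.034: |R|=1.00028 >1
Stable set (-22.0000, 0).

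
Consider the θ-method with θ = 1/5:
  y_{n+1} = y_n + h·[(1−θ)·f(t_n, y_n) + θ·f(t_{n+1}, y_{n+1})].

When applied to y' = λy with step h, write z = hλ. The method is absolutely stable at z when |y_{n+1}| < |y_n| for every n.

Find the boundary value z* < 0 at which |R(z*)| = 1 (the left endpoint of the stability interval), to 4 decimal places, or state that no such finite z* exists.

z* = -3.3333.

With y'=λy (z=hλ):
  y_{n+1} = y_n + z·[4/5·y_n + 1/5·y_{n+1}] ⇒ (1 − 1/5z)y_{n+1} = (1 + 4/5z)y_n
  so R(z) = (1 + 4/5z)/(1 − 1/5z).

Boundary: |R(x)|=1, x<0.
x=-1.17: |R|=0.0519
R=−1: 1+4/5x = −1+1/5x ⇒ -3/5x=2 ⇒ x=2/(-3/5)=-3.3333
Confirm numerically:
  x=-2.229: |R|=0.54171 <1
  x=-1.929: |R|=0.39198 <1
  x=-1.632: |R|=0.23040 <1
  x=-1.543: |R|=0.17912 <1
  x=-3.778: |R|=1.15197 >1
  x=-3.426: |R|=1.03299 >1
Stable set (-3.3333, 0).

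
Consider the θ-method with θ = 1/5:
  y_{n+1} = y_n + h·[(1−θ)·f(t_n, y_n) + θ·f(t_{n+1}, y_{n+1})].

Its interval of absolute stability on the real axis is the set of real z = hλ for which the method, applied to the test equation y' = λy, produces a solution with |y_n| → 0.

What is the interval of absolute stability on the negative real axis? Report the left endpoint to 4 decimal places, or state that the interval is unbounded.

Test eqn y'=λy, z=hλ:
  y_{n+1} = y_n + z·[4/5·y_n + 1/5·y_{n+1}] ⇒ (1 − 1/5z)y_{n+1} = (1 + 4/5z)y_n
  ⇒ R(z) = (1 + 4/5z)/(1 − 1/5z).

Boundary: |R(x)|=1, x<0.
x=-1.18: |R|=0.0453
R=−1: 1+4/5x = −1+1/5x ⇒ -3/5x=2 ⇒ x=2/(-3/5)=-3.3333
Confirm numerically:
  x=-2.822: |R|=0.80389 <1
  x=-2.214: |R|=0.53452 <1
  x=-2.066: |R|=0.46193 <1
  x=-3.663: |R|=1.11416 >1
  x=-3.651: |R|=1.11016 >1
  x=-3.640: |R|=1.10648 >1
Interval (-3.3333, 0).

(-3.3333, 0).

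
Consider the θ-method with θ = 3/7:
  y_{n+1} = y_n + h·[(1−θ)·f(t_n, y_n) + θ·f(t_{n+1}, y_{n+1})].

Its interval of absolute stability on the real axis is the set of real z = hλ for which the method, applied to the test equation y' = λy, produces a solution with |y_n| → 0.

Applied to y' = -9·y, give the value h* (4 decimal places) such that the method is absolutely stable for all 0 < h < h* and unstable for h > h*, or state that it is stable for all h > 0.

(-14.0000,0); λ=-9 ⇒ h* = (14)/9 = 1.5556.

With y'=λy (z=hλ):
  y_{n+1} = y_n + z·[4/7·y_n + 3/7·y_{n+1}] ⇒ (1 − 3/7z)y_{n+1} = (1 + 4/7z)y_n
  R(z) = (1 + 4/7z)/(1 − 3/7z).

Boundary: |R(x)|=1, x<0.
x=-1.68: |R|=0.0233
R=−1: 1+4/7x = −1+3/7x ⇒ -1/7x=2 ⇒ x=2/(-1/7)=-14.0000
Confirm numerically:
  x=-13.362: |R|=0.98645 <1
  x=-9.772: |R|=0.88358 <1
  x=-8.332: |R|=0.82285 <1
  x=-14.356: |R|=1.00711 >1
  x=-14.226: |R|=1.00455 >1
So |R|<1 on (-14.0000, 0).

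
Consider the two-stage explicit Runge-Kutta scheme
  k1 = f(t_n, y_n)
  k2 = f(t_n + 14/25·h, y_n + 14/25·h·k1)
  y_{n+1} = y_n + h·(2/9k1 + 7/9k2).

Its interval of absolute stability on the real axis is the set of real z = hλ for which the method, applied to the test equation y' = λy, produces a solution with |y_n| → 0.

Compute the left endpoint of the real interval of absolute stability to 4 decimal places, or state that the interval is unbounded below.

On y'=λy, z=hλ:
  k1=λy_n ⇒ h·k1=z·y_n;  k2=λ(1+14/25z)y_n ⇒ h·k2=z(1+14/25z)y_n
  y_{n+1}/y_n = 1 + 2/9z + 7/9z(1+14/25z) = 1 + z + 98/225z²
  so R(z) = 1 + z + 98/225z².

Solve |R(x)|<1 on ℝ⁻.
x=-0.51: |R|=0.6033
R=1: x+98/225x²=0 ⇒ x=−225/98=-2.2959; min R=1−1/(4·98/225)=0.4260>−1
Confirm numerically:
  x=-1.514: |R|=0.48438 <1
  x=-1.463: |R|=0.46925 <1
  x=-1.065: |R|=0.42902 <1
  x=-2.751: |R|=1.54528 >1
  x=-2.639: |R|=1.39435 >1
  x=-2.441: |R|=1.15425 >1
So |R|<1 on (-2.2959, 0).

left endpoint -2.2959.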